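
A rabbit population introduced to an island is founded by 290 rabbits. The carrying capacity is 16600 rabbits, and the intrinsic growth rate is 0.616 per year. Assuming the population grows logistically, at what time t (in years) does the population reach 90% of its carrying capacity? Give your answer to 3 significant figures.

A = (K − N₀)/N₀ = (16600 − 290)/290 = 56.241.
Solve 16600/(1 + 56.241·e^(−0.616t)) = 14940: 1 + 56.241·e^(−0.616t) = 1.1111, so e^(−0.616t) = 0.00197561.
−0.616·t = ln(0.00197561) = -6.2269, so t = 6.2269/0.616 = 10.109.

10.1 years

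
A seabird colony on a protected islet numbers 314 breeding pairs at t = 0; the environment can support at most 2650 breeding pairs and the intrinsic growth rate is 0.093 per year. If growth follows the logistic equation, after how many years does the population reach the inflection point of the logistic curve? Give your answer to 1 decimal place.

Logistic growth is fastest at N = K/2 = 1325.
A = (K − N₀)/N₀ = 7.4395. Set K/(1 + A·e^(−rt)) = K/2 → A·e^(−rt) = 1.
e^(−0.093t) = 1/7.4395 = 0.134418, so t = ln(7.4395)/0.093 = 2.0068/0.093 = 21.579.

21.6 years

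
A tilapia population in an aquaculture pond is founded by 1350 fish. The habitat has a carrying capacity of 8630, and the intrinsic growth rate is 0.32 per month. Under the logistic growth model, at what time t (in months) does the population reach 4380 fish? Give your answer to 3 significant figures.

A = (K − N₀)/N₀ = (8630 − 1350)/1350 = 5.3926.
Solve 8630/(1 + 5.3926·e^(−0.32t)) = 4380: 1 + 5.3926·e^(−0.32t) = 1.9703, so e^(−0.32t) = 0.179936.
−0.32·t = ln(0.179936) = -1.7152, so t = 1.7152/0.32 = 5.3599.

5.36 months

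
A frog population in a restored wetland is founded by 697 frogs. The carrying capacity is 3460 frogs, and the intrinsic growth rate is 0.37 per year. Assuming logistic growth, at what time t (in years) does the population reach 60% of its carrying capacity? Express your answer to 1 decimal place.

4.8 years

A = (K − N₀)/N₀ = (3460 − 697)/697 = 3.9641.
Solve 3460/(1 + 3.9641·e^(−0.37t)) = 2076: 1 + 3.9641·e^(−0.37t) = 1.6667, so e^(−0.37t) = 0.168175.
−0.37·t = ln(0.168175) = -1.7828, so t = 1.7828/0.37 = 4.8182.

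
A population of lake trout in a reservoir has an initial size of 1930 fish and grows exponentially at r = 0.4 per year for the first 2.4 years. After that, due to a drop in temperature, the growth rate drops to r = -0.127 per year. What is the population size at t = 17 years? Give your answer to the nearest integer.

Phase 1: N(2.4) = 1930·e^(0.4×2.4) = 1930·e^0.96 = 5040.57.
Phase 2 runs for 17 − 2.4 = 14.6 years at r = -0.127.
N(17) = 5040.57·e^(-0.127×14.6) = 5040.57·e^-1.854 = 789.244.

789 fish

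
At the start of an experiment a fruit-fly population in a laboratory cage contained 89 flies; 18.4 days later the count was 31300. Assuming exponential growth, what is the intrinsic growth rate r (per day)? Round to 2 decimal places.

0.32 per day

From N(t) = N₀·e^(rt): e^(r·18.4) = 31300/89 = 351.69.
r·18.4 = ln(351.69) = 5.8627, so r = 5.8627/18.4 = 0.31863.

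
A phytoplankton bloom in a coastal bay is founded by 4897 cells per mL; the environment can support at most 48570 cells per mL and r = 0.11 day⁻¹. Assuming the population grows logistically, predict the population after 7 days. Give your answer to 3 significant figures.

9470 cells per mL

A = (K − N₀)/N₀ = (48570 − 4897)/4897 = 8.9183.
N(t) = K/(1 + A·e^(−rt)) = 48570/(1 + 8.9183×e^(−0.11×7)).
e^(−0.77) = 0.46301; denominator = 1 + 8.9183×0.46301 = 5.1293.
N = 48570/5.1293 = 9469.13.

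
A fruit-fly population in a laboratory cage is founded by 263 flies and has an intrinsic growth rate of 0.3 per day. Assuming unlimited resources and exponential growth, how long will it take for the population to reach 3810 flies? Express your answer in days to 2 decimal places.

Set N₀·e^(rt) = 3810: e^(0.3·t) = 3810/263 = 14.487.
0.3·t = ln(14.487) = 2.6732, so t = 2.6732/0.3 = 8.9108.

8.91 days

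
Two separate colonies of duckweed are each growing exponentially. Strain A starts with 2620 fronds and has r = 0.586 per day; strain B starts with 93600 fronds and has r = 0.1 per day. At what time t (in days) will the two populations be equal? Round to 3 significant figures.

7.36 days

Set 2620·e^(0.586t) = 93600·e^(0.1t).
e^((0.586 − 0.1)t) = 93600/2620 → e^(0.486·t) = 35.725.
0.486·t = ln(35.725) = 3.5759, so t = 3.5759/0.486 = 7.3577.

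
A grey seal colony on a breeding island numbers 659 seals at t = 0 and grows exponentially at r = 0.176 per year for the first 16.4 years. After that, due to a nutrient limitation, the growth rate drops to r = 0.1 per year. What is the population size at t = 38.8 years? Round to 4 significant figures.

Phase 1: N(16.4) = 659·e^(0.176×16.4) = 659·e^2.886 = 11815.
Phase 2 runs for 38.8 − 16.4 = 22.4 years at r = 0.1.
N(38.8) = 11815·e^(0.1×22.4) = 11815·e^2.24 = 110982.

111000 seals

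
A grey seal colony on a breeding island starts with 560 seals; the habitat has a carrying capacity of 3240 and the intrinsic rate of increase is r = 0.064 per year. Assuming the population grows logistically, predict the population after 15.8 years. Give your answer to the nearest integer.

1182 seals

A = (K − N₀)/N₀ = (3240 − 560)/560 = 4.7857.
N(t) = K/(1 + A·e^(−rt)) = 3240/(1 + 4.7857×e^(−0.064×15.8)).
e^(−1.011) = 0.36378; denominator = 1 + 4.7857×0.36378 = 2.741.
N = 3240/2.741 = 1182.07.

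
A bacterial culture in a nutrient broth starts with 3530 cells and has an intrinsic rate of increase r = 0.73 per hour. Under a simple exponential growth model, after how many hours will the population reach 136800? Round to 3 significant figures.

Set N₀·e^(rt) = 136800: e^(0.73·t) = 136800/3530 = 38.754.
0.73·t = ln(38.754) = 3.6572, so t = 3.6572/0.73 = 5.0099.

5.01 hours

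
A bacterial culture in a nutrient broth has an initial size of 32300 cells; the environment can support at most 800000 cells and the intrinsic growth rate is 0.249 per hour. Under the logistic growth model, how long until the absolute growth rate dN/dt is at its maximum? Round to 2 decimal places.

Logistic growth is fastest at N = K/2 = 400000.
A = (K − N₀)/N₀ = 23.768. Set K/(1 + A·e^(−rt)) = K/2 → A·e^(−rt) = 1.
e^(−0.249t) = 1/23.768 = 0.0420737, so t = ln(23.768)/0.249 = 3.1683/0.249 = 12.724.

12.72 hours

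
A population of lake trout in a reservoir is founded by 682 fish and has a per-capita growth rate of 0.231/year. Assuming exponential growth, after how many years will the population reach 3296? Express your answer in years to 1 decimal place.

6.8 years

Set N₀·e^(rt) = 3296: e^(0.231·t) = 3296/682 = 4.8328.
0.231·t = ln(4.8328) = 1.5754, so t = 1.5754/0.231 = 6.8201.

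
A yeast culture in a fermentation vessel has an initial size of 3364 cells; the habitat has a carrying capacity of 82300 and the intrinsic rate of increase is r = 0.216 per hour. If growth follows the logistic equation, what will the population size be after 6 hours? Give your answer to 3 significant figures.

A = (K − N₀)/N₀ = (82300 − 3364)/3364 = 23.465.
N(t) = K/(1 + A·e^(−rt)) = 82300/(1 + 23.465×e^(−0.216×6)).
e^(−1.296) = 0.27362; denominator = 1 + 23.465×0.27362 = 7.4206.
N = 82300/7.4206 = 11090.8.

11100 cells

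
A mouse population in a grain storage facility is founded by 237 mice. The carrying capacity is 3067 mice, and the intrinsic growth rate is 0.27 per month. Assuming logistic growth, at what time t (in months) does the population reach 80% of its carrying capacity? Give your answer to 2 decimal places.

A = (K − N₀)/N₀ = (3067 − 237)/237 = 11.941.
Solve 3067/(1 + 11.941·e^(−0.27t)) = 2453.6: 1 + 11.941·e^(−0.27t) = 1.25, so e^(−0.27t) = 0.0209364.
−0.27·t = ln(0.0209364) = -3.8663, so t = 3.8663/0.27 = 14.32.

14.32 months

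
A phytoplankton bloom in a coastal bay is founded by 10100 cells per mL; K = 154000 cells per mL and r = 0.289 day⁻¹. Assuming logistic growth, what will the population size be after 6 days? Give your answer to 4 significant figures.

43800 cells per mL

A = (K − N₀)/N₀ = (154000 − 10100)/10100 = 14.248.
N(t) = K/(1 + A·e^(−rt)) = 154000/(1 + 14.248×e^(−0.289×6)).
e^(−1.734) = 0.17658; denominator = 1 + 14.248×0.17658 = 3.5158.
N = 154000/3.5158 = 43802.5.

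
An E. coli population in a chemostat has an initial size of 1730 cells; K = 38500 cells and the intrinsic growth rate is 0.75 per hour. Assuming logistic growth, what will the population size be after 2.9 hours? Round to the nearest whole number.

A = (K − N₀)/N₀ = (38500 − 1730)/1730 = 21.254.
N(t) = K/(1 + A·e^(−rt)) = 38500/(1 + 21.254×e^(−0.75×2.9)).
e^(−2.175) = 0.11361; denominator = 1 + 21.254×0.11361 = 3.4147.
N = 38500/3.4147 = 11274.9.

11275 cells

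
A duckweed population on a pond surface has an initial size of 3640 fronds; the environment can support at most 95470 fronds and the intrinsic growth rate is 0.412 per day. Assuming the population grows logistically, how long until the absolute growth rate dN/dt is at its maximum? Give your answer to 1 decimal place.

Logistic growth is fastest at N = K/2 = 47735.
A = (K − N₀)/N₀ = 25.228. Set K/(1 + A·e^(−rt)) = K/2 → A·e^(−rt) = 1.
e^(−0.412t) = 1/25.228 = 0.0396385, so t = ln(25.228)/0.412 = 3.228/0.412 = 7.8348.

7.8 days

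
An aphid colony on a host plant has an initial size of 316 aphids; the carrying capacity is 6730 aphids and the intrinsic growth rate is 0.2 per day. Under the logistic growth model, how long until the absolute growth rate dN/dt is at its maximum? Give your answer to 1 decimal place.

15.1 days

Logistic growth is fastest at N = K/2 = 3365.
A = (K − N₀)/N₀ = 20.297. Set K/(1 + A·e^(−rt)) = K/2 → A·e^(−rt) = 1.
e^(−0.2t) = 1/20.297 = 0.0492672, so t = ln(20.297)/0.2 = 3.0105/0.2 = 15.052.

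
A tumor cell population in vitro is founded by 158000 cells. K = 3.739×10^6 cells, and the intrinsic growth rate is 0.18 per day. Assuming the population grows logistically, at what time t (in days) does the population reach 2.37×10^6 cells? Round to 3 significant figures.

20.4 days

A = (K − N₀)/N₀ = (3.739×10^6 − 158000)/158000 = 22.665.
Solve 3.739×10^6/(1 + 22.665·e^(−0.18t)) = 2.37×10^6: 1 + 22.665·e^(−0.18t) = 1.5776, so e^(−0.18t) = 0.0254864.
−0.18·t = ln(0.0254864) = -3.6696, so t = 3.6696/0.18 = 20.387.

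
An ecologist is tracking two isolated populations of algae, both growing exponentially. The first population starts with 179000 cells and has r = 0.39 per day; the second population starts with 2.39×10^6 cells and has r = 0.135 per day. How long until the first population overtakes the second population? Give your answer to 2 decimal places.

Set 179000·e^(0.39t) = 2.39×10^6·e^(0.135t).
e^((0.39 − 0.135)t) = 2.39×10^6/179000 → e^(0.255·t) = 13.352.
0.255·t = ln(13.352) = 2.5917, so t = 2.5917/0.255 = 10.163.

10.16 days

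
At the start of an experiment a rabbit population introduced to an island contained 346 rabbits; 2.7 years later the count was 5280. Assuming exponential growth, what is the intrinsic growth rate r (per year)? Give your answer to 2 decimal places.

1.01 per year

From N(t) = N₀·e^(rt): e^(r·2.7) = 5280/346 = 15.26.
r·2.7 = ln(15.26) = 2.7252, so r = 2.7252/2.7 = 1.0093.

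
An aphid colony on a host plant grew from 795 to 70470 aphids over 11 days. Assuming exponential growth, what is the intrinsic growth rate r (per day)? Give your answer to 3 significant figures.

0.408 per day

From N(t) = N₀·e^(rt): e^(r·11) = 70470/795 = 88.642.
r·11 = ln(88.642) = 4.4846, so r = 4.4846/11 = 0.40769.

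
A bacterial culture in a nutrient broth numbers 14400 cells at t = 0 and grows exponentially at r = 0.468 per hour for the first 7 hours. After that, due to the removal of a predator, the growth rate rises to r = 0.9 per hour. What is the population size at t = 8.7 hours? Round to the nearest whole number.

Phase 1: N(7) = 14400·e^(0.468×7) = 14400·e^3.276 = 381163.
Phase 2 runs for 8.7 − 7 = 1.7 hours at r = 0.9.
N(8.7) = 381163·e^(0.9×1.7) = 381163·e^1.53 = 1.76028×10^6.

1760280 cells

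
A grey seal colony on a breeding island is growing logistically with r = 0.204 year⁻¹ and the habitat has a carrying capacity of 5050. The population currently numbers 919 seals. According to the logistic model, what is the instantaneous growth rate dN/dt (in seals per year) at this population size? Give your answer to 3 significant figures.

153 seals per year

dN/dt = rN(1 − N/K) = 0.204 × 919 × (1 − 919/5050).
1 − 919/5050 = 0.81802; dN/dt = 0.204 × 919 × 0.81802 = 153.36.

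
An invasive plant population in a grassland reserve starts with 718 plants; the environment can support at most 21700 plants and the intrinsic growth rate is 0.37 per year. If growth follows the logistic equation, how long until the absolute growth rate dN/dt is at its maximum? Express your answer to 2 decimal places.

Logistic growth is fastest at N = K/2 = 10850.
A = (K − N₀)/N₀ = 29.223. Set K/(1 + A·e^(−rt)) = K/2 → A·e^(−rt) = 1.
e^(−0.37t) = 1/29.223 = 0.0342198, so t = ln(29.223)/0.37 = 3.375/0.37 = 9.1215.

9.12 years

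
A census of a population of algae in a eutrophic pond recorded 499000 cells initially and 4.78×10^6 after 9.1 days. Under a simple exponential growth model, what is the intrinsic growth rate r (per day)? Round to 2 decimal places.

0.25 per day

From N(t) = N₀·e^(rt): e^(r·9.1) = 4.78×10^6/499000 = 9.5792.
r·9.1 = ln(9.5792) = 2.2596, so r = 2.2596/9.1 = 0.24831.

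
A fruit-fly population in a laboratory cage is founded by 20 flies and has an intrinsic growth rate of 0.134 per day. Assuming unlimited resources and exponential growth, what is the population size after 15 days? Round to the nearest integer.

N(t) = N₀·e^(rt) = 20 × e^(0.134×15) = 20 × e^2.01.
e^2.01 ≈ 7.4633, so N ≈ 20 × 7.4633 = 149.266.

149 flies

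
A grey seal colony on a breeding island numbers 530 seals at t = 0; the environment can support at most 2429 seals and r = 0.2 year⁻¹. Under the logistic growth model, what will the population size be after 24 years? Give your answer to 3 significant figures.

A = (K − N₀)/N₀ = (2429 − 530)/530 = 3.583.
N(t) = K/(1 + A·e^(−rt)) = 2429/(1 + 3.583×e^(−0.2×24)).
e^(−4.8) = 0.0082297; denominator = 1 + 3.583×0.0082297 = 1.0295.
N = 2429/1.0295 = 2359.43.

2360 seals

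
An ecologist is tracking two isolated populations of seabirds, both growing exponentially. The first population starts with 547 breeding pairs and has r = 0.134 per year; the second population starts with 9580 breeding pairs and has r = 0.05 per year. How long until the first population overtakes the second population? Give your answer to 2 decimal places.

34.08 years

Set 547·e^(0.134t) = 9580·e^(0.05t).
e^((0.134 − 0.05)t) = 9580/547 → e^(0.084·t) = 17.514.
0.084·t = ln(17.514) = 2.863, so t = 2.863/0.084 = 34.083.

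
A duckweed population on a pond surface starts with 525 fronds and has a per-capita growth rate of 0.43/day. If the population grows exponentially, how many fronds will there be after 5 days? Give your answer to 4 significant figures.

4507 fronds

N(t) = N₀·e^(rt) = 525 × e^(0.43×5) = 525 × e^2.15.
e^2.15 ≈ 8.5849, so N ≈ 525 × 8.5849 = 4507.05.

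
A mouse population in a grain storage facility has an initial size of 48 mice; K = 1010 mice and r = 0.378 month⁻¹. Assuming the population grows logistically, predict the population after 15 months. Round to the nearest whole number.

945 mice

A = (K − N₀)/N₀ = (1010 − 48)/48 = 20.042.
N(t) = K/(1 + A·e^(−rt)) = 1010/(1 + 20.042×e^(−0.378×15)).
e^(−5.67) = 0.0034479; denominator = 1 + 20.042×0.0034479 = 1.0691.
N = 1010/1.0691 = 944.719.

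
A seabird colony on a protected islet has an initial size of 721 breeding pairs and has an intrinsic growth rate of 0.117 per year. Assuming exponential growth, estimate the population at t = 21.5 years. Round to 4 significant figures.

8921 breeding pairs

N(t) = N₀·e^(rt) = 721 × e^(0.117×21.5) = 721 × e^2.516.
e^2.516 ≈ 12.373, so N ≈ 721 × 12.373 = 8920.78.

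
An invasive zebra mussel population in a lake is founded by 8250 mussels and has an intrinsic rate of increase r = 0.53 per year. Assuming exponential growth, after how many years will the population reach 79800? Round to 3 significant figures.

Set N₀·e^(rt) = 79800: e^(0.53·t) = 79800/8250 = 9.6727.
0.53·t = ln(9.6727) = 2.2693, so t = 2.2693/0.53 = 4.2817.

4.28 years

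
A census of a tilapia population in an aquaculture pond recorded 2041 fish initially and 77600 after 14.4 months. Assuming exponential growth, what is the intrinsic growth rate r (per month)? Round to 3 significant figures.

0.253 per month

From N(t) = N₀·e^(rt): e^(r·14.4) = 77600/2041 = 38.021.
r·14.4 = ln(38.021) = 3.6381, so r = 3.6381/14.4 = 0.25265.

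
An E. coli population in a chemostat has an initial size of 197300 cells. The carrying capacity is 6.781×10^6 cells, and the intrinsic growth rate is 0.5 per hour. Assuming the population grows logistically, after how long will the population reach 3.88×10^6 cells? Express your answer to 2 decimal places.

A = (K − N₀)/N₀ = (6.781×10^6 − 197300)/197300 = 33.369.
Solve 6.781×10^6/(1 + 33.369·e^(−0.5t)) = 3.88×10^6: 1 + 33.369·e^(−0.5t) = 1.7477, so e^(−0.5t) = 0.0224065.
−0.5·t = ln(0.0224065) = -3.7984, so t = 3.7984/0.5 = 7.5968.

7.60 hours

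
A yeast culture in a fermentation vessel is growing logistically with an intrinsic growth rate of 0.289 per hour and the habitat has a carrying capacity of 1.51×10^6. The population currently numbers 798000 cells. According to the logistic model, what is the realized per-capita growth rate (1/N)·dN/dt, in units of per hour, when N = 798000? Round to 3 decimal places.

0.136 per hour

(1/N)·dN/dt = r(1 − N/K) = 0.289 × (1 − 798000/1.51×10^6).
= 0.289 × 0.47152 = 0.13627.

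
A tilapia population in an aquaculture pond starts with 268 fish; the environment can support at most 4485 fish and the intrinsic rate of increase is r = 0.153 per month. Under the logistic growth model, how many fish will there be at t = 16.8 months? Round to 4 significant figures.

2035 fish

A = (K − N₀)/N₀ = (4485 − 268)/268 = 15.735.
N(t) = K/(1 + A·e^(−rt)) = 4485/(1 + 15.735×e^(−0.153×16.8)).
e^(−2.57) = 0.076505; denominator = 1 + 15.735×0.076505 = 2.2038.
N = 4485/2.2038 = 2035.11.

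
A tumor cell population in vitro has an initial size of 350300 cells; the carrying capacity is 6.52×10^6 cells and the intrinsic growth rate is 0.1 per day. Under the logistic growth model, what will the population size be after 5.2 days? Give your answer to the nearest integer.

A = (K − N₀)/N₀ = (6.52×10^6 − 350300)/350300 = 17.613.
N(t) = K/(1 + A·e^(−rt)) = 6.52×10^6/(1 + 17.613×e^(−0.1×5.2)).
e^(−0.52) = 0.59452; denominator = 1 + 17.613×0.59452 = 11.471.
N = 6.52×10^6/11.471 = 568387.

568387 cells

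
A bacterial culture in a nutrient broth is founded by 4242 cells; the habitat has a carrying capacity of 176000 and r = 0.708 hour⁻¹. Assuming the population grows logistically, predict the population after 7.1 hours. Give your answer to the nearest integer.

139064 cells

A = (K − N₀)/N₀ = (176000 − 4242)/4242 = 40.49.
N(t) = K/(1 + A·e^(−rt)) = 176000/(1 + 40.49×e^(−0.708×7.1)).
e^(−5.027) = 0.0065598; denominator = 1 + 40.49×0.0065598 = 1.2656.
N = 176000/1.2656 = 139064.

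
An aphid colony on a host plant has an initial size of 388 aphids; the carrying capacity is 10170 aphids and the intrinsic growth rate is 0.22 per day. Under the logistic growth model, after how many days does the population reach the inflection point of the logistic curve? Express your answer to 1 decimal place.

14.7 days

Logistic growth is fastest at N = K/2 = 5085.
A = (K − N₀)/N₀ = 25.211. Set K/(1 + A·e^(−rt)) = K/2 → A·e^(−rt) = 1.
e^(−0.22t) = 1/25.211 = 0.0396647, so t = ln(25.211)/0.22 = 3.2273/0.22 = 14.67.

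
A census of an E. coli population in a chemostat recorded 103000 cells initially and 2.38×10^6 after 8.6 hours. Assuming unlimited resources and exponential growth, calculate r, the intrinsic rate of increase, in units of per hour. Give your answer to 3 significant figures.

From N(t) = N₀·e^(rt): e^(r·8.6) = 2.38×10^6/103000 = 23.107.
r·8.6 = ln(23.107) = 3.1401, so r = 3.1401/8.6 = 0.36513.

0.365 per hour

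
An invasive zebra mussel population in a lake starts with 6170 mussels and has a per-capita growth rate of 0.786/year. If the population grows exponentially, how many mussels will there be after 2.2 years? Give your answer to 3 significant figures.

N(t) = N₀·e^(rt) = 6170 × e^(0.786×2.2) = 6170 × e^1.729.
e^1.729 ≈ 5.6361, so N ≈ 6170 × 5.6361 = 34775.

34800 mussels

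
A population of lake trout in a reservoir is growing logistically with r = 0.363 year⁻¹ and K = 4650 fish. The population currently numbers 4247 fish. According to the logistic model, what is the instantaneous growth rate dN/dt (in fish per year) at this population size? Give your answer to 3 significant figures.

134 fish per year

dN/dt = rN(1 − N/K) = 0.363 × 4247 × (1 − 4247/4650).
1 − 4247/4650 = 0.086667; dN/dt = 0.363 × 4247 × 0.086667 = 133.61.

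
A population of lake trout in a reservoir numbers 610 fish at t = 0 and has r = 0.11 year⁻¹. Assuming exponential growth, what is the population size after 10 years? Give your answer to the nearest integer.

N(t) = N₀·e^(rt) = 610 × e^(0.11×10) = 610 × e^1.1.
e^1.1 ≈ 3.0042, so N ≈ 610 × 3.0042 = 1832.54.

1833 fish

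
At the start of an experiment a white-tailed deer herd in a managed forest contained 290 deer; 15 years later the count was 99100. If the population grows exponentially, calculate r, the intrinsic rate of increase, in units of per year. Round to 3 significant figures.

From N(t) = N₀·e^(rt): e^(r·15) = 99100/290 = 341.72.
r·15 = ln(341.72) = 5.834, so r = 5.834/15 = 0.38893.

0.389 per year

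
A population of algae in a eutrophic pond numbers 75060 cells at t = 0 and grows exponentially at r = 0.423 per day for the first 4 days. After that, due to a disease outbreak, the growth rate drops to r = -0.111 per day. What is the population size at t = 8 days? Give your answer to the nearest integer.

Phase 1: N(4) = 75060·e^(0.423×4) = 75060·e^1.692 = 407601.
Phase 2 runs for 8 − 4 = 4 days at r = -0.111.
N(8) = 407601·e^(-0.111×4) = 407601·e^-0.444 = 261462.

261462 cells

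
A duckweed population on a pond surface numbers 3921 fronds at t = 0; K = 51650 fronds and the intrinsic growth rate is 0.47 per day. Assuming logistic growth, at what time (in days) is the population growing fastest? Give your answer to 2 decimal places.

Logistic growth is fastest at N = K/2 = 25825.
A = (K − N₀)/N₀ = 12.173. Set K/(1 + A·e^(−rt)) = K/2 → A·e^(−rt) = 1.
e^(−0.47t) = 1/12.173 = 0.0821513, so t = ln(12.173)/0.47 = 2.4992/0.47 = 5.3174.

5.32 days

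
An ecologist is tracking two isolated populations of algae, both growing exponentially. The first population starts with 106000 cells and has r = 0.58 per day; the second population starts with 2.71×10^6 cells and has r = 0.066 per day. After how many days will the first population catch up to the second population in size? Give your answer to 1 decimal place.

6.3 days

Set 106000·e^(0.58t) = 2.71×10^6·e^(0.066t).
e^((0.58 − 0.066)t) = 2.71×10^6/106000 → e^(0.514·t) = 25.566.
0.514·t = ln(25.566) = 3.2413, so t = 3.2413/0.514 = 6.306.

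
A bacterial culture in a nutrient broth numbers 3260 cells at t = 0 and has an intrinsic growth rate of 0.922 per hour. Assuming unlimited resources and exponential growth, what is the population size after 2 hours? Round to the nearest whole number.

N(t) = N₀·e^(rt) = 3260 × e^(0.922×2) = 3260 × e^1.844.
e^1.844 ≈ 6.3218, so N ≈ 3260 × 6.3218 = 20609.

20609 cells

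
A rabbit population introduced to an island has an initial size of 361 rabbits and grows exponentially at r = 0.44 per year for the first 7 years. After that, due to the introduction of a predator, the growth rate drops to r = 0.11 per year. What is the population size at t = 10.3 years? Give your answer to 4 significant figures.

11290 rabbits

Phase 1: N(7) = 361·e^(0.44×7) = 361·e^3.08 = 7854.78.
Phase 2 runs for 10.3 − 7 = 3.3 years at r = 0.11.
N(10.3) = 7854.78·e^(0.11×3.3) = 7854.78·e^0.363 = 11292.3.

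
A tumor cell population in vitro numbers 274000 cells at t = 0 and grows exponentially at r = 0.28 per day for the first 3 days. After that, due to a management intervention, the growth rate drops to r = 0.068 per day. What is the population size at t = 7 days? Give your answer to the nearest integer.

833079 cells

Phase 1: N(3) = 274000·e^(0.28×3) = 274000·e^0.84 = 634685.
Phase 2 runs for 7 − 3 = 4 days at r = 0.068.
N(7) = 634685·e^(0.068×4) = 634685·e^0.272 = 833079.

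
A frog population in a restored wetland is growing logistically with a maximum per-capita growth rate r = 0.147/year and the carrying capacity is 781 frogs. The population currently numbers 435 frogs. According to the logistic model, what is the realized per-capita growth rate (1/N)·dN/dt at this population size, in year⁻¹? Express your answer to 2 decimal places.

(1/N)·dN/dt = r(1 − N/K) = 0.147 × (1 − 435/781).
= 0.147 × 0.44302 = 0.065124.

0.07 per year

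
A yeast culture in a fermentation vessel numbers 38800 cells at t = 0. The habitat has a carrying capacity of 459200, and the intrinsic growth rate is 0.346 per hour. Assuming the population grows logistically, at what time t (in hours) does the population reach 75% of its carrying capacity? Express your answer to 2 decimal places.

10.06 hours

A = (K − N₀)/N₀ = (459200 − 38800)/38800 = 10.835.
Solve 459200/(1 + 10.835·e^(−0.346t)) = 344400: 1 + 10.835·e^(−0.346t) = 1.3333, so e^(−0.346t) = 0.0307644.
−0.346·t = ln(0.0307644) = -3.4814, so t = 3.4814/0.346 = 10.062.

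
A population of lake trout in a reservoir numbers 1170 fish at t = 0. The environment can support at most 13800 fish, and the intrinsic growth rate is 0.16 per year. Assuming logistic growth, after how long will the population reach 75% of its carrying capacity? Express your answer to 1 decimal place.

21.7 years

A = (K − N₀)/N₀ = (13800 − 1170)/1170 = 10.795.
Solve 13800/(1 + 10.795·e^(−0.16t)) = 10350: 1 + 10.795·e^(−0.16t) = 1.3333, so e^(−0.16t) = 0.0308789.
−0.16·t = ln(0.0308789) = -3.4777, so t = 3.4777/0.16 = 21.736.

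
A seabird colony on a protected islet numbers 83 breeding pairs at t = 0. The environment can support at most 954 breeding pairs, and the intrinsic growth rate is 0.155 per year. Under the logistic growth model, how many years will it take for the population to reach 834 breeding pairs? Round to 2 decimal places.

A = (K − N₀)/N₀ = (954 − 83)/83 = 10.494.
Solve 954/(1 + 10.494·e^(−0.155t)) = 834: 1 + 10.494·e^(−0.155t) = 1.1439, so e^(−0.155t) = 0.0137112.
−0.155·t = ln(0.0137112) = -4.2895, so t = 4.2895/0.155 = 27.674.

27.67 years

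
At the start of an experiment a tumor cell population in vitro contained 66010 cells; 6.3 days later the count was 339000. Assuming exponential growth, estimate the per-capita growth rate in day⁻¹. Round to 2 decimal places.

From N(t) = N₀·e^(rt): e^(r·6.3) = 339000/66010 = 5.1356.
r·6.3 = ln(5.1356) = 1.6362, so r = 1.6362/6.3 = 0.25971.

0.26 per day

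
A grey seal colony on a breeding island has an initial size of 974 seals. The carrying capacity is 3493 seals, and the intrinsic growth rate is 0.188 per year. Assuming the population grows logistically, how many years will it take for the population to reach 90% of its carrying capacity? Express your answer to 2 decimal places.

A = (K − N₀)/N₀ = (3493 − 974)/974 = 2.5862.
Solve 3493/(1 + 2.5862·e^(−0.188t)) = 3143.7: 1 + 2.5862·e^(−0.188t) = 1.1111, so e^(−0.188t) = 0.0429624.
−0.188·t = ln(0.0429624) = -3.1474, so t = 3.1474/0.188 = 16.742.

16.74 years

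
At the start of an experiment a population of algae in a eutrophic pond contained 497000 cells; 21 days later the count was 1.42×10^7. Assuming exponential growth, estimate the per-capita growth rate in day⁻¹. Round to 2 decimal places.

From N(t) = N₀·e^(rt): e^(r·21) = 1.42×10^7/497000 = 28.571.
r·21 = ln(28.571) = 3.3524, so r = 3.3524/21 = 0.15964.

0.16 per day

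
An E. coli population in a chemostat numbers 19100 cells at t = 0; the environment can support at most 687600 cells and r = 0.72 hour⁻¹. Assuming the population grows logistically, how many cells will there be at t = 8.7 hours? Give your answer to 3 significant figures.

645000 cells

A = (K − N₀)/N₀ = (687600 − 19100)/19100 = 35.
N(t) = K/(1 + A·e^(−rt)) = 687600/(1 + 35×e^(−0.72×8.7)).
e^(−6.264) = 0.0019036; denominator = 1 + 35×0.0019036 = 1.0666.
N = 687600/1.0666 = 644649.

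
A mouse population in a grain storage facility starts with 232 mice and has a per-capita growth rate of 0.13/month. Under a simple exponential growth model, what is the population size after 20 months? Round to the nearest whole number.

N(t) = N₀·e^(rt) = 232 × e^(0.13×20) = 232 × e^2.6.
e^2.6 ≈ 13.464, so N ≈ 232 × 13.464 = 3123.59.

3124 mice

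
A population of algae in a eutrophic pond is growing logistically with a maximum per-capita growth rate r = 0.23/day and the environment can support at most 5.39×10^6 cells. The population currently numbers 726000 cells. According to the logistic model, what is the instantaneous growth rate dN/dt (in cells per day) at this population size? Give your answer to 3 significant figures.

dN/dt = rN(1 − N/K) = 0.23 × 726000 × (1 − 726000/5.39×10^6).
1 − 726000/5.39×10^6 = 0.86531; dN/dt = 0.23 × 726000 × 0.86531 = 1.44489×10^5.

144000 cells per day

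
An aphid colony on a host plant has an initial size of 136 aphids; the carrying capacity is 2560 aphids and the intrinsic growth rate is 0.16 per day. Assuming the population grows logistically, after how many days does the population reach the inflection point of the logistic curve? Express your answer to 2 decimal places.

18.00 days

Logistic growth is fastest at N = K/2 = 1280.
A = (K − N₀)/N₀ = 17.824. Set K/(1 + A·e^(−rt)) = K/2 → A·e^(−rt) = 1.
e^(−0.16t) = 1/17.824 = 0.0561056, so t = ln(17.824)/0.16 = 2.8805/0.16 = 18.003.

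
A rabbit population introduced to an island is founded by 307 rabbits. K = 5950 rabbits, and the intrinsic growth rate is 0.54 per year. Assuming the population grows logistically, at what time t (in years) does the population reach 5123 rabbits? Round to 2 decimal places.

8.77 years

A = (K − N₀)/N₀ = (5950 − 307)/307 = 18.381.
Solve 5950/(1 + 18.381·e^(−0.54t)) = 5123: 1 + 18.381·e^(−0.54t) = 1.1614, so e^(−0.54t) = 0.00878232.
−0.54·t = ln(0.00878232) = -4.735, so t = 4.735/0.54 = 8.7685.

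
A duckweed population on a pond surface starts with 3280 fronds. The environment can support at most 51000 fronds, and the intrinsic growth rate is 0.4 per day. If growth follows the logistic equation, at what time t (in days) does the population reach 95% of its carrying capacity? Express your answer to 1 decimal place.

A = (K − N₀)/N₀ = (51000 − 3280)/3280 = 14.549.
Solve 51000/(1 + 14.549·e^(−0.4t)) = 48450: 1 + 14.549·e^(−0.4t) = 1.0526, so e^(−0.4t) = 0.00361759.
−0.4·t = ln(0.00361759) = -5.6219, so t = 5.6219/0.4 = 14.055.

14.1 days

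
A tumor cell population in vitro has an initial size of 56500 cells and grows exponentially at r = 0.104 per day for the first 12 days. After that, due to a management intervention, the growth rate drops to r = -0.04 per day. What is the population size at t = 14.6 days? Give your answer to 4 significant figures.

177400 cells

Phase 1: N(12) = 56500·e^(0.104×12) = 56500·e^1.248 = 196810.
Phase 2 runs for 14.6 − 12 = 2.6 days at r = -0.04.
N(14.6) = 196810·e^(-0.04×2.6) = 196810·e^-0.104 = 177370.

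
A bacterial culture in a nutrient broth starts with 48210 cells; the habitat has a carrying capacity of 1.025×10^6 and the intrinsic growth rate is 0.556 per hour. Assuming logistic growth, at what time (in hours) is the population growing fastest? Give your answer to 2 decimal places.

Logistic growth is fastest at N = K/2 = 512500.
A = (K − N₀)/N₀ = 20.261. Set K/(1 + A·e^(−rt)) = K/2 → A·e^(−rt) = 1.
e^(−0.556t) = 1/20.261 = 0.0493555, so t = ln(20.261)/0.556 = 3.0087/0.556 = 5.4113.

5.41 hours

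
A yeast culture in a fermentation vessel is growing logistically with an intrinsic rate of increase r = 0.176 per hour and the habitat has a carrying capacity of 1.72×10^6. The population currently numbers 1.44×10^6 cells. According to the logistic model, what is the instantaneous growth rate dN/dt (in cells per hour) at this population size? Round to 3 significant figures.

41300 cells per hour

dN/dt = rN(1 − N/K) = 0.176 × 1.44×10^6 × (1 − 1.44×10^6/1.72×10^6).
1 − 1.44×10^6/1.72×10^6 = 0.16279; dN/dt = 0.176 × 1.44×10^6 × 0.16279 = 41258.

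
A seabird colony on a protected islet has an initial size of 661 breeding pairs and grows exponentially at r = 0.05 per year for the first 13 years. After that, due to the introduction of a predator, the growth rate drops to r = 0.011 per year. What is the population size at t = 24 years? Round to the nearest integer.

Phase 1: N(13) = 661·e^(0.05×13) = 661·e^0.65 = 1266.17.
Phase 2 runs for 24 − 13 = 11 years at r = 0.011.
N(24) = 1266.17·e^(0.011×11) = 1266.17·e^0.121 = 1429.03.

1429 breeding pairs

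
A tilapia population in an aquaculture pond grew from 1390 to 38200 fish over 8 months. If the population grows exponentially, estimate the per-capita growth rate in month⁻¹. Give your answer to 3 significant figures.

From N(t) = N₀·e^(rt): e^(r·8) = 38200/1390 = 27.482.
r·8 = ln(27.482) = 3.3135, so r = 3.3135/8 = 0.41419.

0.414 per month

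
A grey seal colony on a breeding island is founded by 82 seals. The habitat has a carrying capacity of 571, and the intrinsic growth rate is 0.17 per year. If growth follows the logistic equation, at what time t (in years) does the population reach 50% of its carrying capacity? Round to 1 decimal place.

A = (K − N₀)/N₀ = (571 − 82)/82 = 5.9634.
Solve 571/(1 + 5.9634·e^(−0.17t)) = 285.5: 1 + 5.9634·e^(−0.17t) = 2, so e^(−0.17t) = 0.167689.
−0.17·t = ln(0.167689) = -1.7856, so t = 1.7856/0.17 = 10.504.

10.5 years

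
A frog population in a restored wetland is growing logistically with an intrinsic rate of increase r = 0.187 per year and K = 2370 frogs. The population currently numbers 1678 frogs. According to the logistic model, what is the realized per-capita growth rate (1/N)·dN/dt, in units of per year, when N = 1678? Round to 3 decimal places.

0.055 per year

(1/N)·dN/dt = r(1 − N/K) = 0.187 × (1 − 1678/2370).
= 0.187 × 0.29198 = 0.054601.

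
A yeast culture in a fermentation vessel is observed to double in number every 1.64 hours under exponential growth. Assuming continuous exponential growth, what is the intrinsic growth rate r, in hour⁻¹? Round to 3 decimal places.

0.423 per hour

r = ln(2)/t_d = 0.6931/1.64 = 0.42265.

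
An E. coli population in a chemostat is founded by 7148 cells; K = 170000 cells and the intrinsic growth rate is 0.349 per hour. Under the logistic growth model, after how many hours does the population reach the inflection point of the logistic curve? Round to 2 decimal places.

8.96 hours

Logistic growth is fastest at N = K/2 = 85000.
A = (K − N₀)/N₀ = 22.783. Set K/(1 + A·e^(−rt)) = K/2 → A·e^(−rt) = 1.
e^(−0.349t) = 1/22.783 = 0.0438926, so t = ln(22.783)/0.349 = 3.126/0.349 = 8.957.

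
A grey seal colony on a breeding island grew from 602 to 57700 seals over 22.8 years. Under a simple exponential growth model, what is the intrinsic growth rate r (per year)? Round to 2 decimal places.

0.20 per year

From N(t) = N₀·e^(rt): e^(r·22.8) = 57700/602 = 95.847.
r·22.8 = ln(95.847) = 4.5628, so r = 4.5628/22.8 = 0.20012.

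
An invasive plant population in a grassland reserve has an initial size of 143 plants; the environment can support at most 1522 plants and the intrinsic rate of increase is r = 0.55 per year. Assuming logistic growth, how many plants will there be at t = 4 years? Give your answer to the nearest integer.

A = (K − N₀)/N₀ = (1522 − 143)/143 = 9.6434.
N(t) = K/(1 + A·e^(−rt)) = 1522/(1 + 9.6434×e^(−0.55×4)).
e^(−2.2) = 0.1108; denominator = 1 + 9.6434×0.1108 = 2.0685.
N = 1522/2.0685 = 735.794.

736 plants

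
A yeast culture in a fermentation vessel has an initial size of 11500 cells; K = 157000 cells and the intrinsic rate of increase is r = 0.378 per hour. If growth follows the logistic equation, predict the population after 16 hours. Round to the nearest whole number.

152443 cells

A = (K − N₀)/N₀ = (157000 − 11500)/11500 = 12.652.
N(t) = K/(1 + A·e^(−rt)) = 157000/(1 + 12.652×e^(−0.378×16)).
e^(−6.048) = 0.0023626; denominator = 1 + 12.652×0.0023626 = 1.0299.
N = 157000/1.0299 = 152443.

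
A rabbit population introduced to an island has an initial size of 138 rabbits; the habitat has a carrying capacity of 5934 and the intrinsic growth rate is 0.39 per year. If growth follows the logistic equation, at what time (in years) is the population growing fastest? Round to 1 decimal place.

Logistic growth is fastest at N = K/2 = 2967.
A = (K − N₀)/N₀ = 42. Set K/(1 + A·e^(−rt)) = K/2 → A·e^(−rt) = 1.
e^(−0.39t) = 1/42 = 0.0238095, so t = ln(42)/0.39 = 3.7377/0.39 = 9.5838.

9.6 years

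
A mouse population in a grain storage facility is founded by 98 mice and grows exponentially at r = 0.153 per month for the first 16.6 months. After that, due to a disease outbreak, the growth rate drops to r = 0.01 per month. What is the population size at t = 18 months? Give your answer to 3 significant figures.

Phase 1: N(16.6) = 98·e^(0.153×16.6) = 98·e^2.54 = 1242.36.
Phase 2 runs for 18 − 16.6 = 1.4 months at r = 0.01.
N(18) = 1242.36·e^(0.01×1.4) = 1242.36·e^0.014 = 1259.87.

1260 mice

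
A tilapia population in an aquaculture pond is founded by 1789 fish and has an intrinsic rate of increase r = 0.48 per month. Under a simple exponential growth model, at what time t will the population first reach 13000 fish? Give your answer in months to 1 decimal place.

4.1 months

Set N₀·e^(rt) = 13000: e^(0.48·t) = 13000/1789 = 7.2666.
0.48·t = ln(7.2666) = 1.9833, so t = 1.9833/0.48 = 4.1319.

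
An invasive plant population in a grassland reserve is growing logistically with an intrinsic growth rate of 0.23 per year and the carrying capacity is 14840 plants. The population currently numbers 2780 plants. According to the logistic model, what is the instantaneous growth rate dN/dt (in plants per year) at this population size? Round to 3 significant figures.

520 plants per year

dN/dt = rN(1 − N/K) = 0.23 × 2780 × (1 − 2780/14840).
1 − 2780/14840 = 0.81267; dN/dt = 0.23 × 2780 × 0.81267 = 519.62.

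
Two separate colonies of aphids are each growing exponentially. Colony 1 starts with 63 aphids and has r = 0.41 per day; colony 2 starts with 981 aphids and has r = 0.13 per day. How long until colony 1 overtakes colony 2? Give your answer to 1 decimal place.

Set 63·e^(0.41t) = 981·e^(0.13t).
e^((0.41 − 0.13)t) = 981/63 → e^(0.28·t) = 15.571.
0.28·t = ln(15.571) = 2.7454, so t = 2.7454/0.28 = 9.8051.

9.8 days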